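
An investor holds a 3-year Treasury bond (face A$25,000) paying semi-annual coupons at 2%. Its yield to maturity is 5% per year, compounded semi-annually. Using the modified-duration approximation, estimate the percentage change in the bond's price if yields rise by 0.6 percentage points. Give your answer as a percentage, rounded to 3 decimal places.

-1.711%

Periodic yield y = 0.025. Modified duration first:
  t   CF        PV=CF/(1+0.025)^t    t·PV
  1       250.00       243.9024       243.9024
  2       250.00       237.9536       475.9072
  3       250.00       232.1499       696.4496
  4       250.00       226.4877       905.9506
  5       250.00       220.9636     1,104.8179
  6    25,250.00    21,772.9959   130,637.9752
  Σ                 22,934.4530   134,065.0029
P = 22,934.4530; D_Mac = 5.84557 half-year periods = 2.92279 yrs; D_mod = 2.92279/(1+0.025) = 2.85150 yrs.
ΔP/P ≈ -D_mod · Δy = -2.85150 × (+0.006) = -0.017109 = -1.7109%.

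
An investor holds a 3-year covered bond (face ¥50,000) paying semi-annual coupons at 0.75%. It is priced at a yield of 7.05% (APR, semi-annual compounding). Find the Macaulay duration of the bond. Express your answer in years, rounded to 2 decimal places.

2.97 years

Periodic yield y = 0.03525. Discount each cash flow and weight by its period:
  t   CF        PV=CF/(1+0.03525)^t    t·PV
  1       187.50       181.1157       181.1157
  2       187.50       174.9487       349.8975
  3       187.50       168.9918       506.9753
  4       187.50       163.2376       652.9506
  5       187.50       157.6794       788.3972
  6    50,187.50    40,768.4432   244,610.6592
  Σ                 41,614.4165   247,089.9954
Price P = Σ PV = 41,614.4165.
Macaulay duration = Σ(t·PV) / P = 247,089.9954 / 41,614.4165 = 5.93761 half-year periods.
In years: 5.93761 / 2 = 2.96880 years.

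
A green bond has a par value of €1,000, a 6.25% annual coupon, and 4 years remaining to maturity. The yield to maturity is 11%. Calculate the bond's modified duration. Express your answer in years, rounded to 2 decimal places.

Periodic yield y = 0.11. First find Macaulay duration:
  t   CF        PV=CF/(1+0.11)^t    t·PV
  1        62.50        56.3063        56.3063
  2        62.50        50.7264       101.4528
  3        62.50        45.6995       137.0984
  4     1,062.50       699.9017     2,799.6066
  Σ                    852.6338     3,094.4641
P = 852.6338; Macaulay duration = 3,094.4641 / 852.6338 = 3.62930 years.
Modified duration = D_Mac / (1 + y) = 3.62930 / 1.11 = 3.26964 years.

3.27 years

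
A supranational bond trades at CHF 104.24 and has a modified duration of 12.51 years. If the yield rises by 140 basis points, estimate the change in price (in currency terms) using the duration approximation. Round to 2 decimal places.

-CHF 18.26

Duration approximation: ΔP/P ≈ -D_mod · Δy = -12.51 × (+0.014) = -0.175140.
ΔP ≈ 104.24 × (-0.175140) = -18.2565936.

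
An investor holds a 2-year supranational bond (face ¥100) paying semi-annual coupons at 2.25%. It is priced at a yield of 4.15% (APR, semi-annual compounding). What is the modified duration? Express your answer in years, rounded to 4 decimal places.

1.9262 years

Periodic yield y = 0.02075. First find Macaulay duration:
  t   CF        PV=CF/(1+0.02075)^t    t·PV
  1        1.125         1.1021         1.1021
  2        1.125         1.0797         2.1595
  3        1.125         1.0578         3.1733
  4      101.125        93.1496       372.5984
  Σ                     96.3892       379.0333
P = 96.3892; Macaulay duration = 379.0333 / 96.3892 = 3.93232 half-year periods = 1.96616 years.
Modified duration = D_Mac / (1 + y) = 1.96616 / 1.02075 = 1.92619 years.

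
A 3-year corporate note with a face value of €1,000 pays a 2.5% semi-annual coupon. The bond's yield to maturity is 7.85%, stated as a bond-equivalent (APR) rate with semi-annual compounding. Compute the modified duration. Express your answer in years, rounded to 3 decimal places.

2.791 years

Periodic yield y = 0.03925. First find Macaulay duration:
  t   CF        PV=CF/(1+0.03925)^t    t·PV
  1        12.50        12.0279        12.0279
  2        12.50        11.5736        23.1473
  3        12.50        11.1365        33.4096
  4        12.50        10.7159        42.8637
  5        12.50        10.3112        51.5561
  6     1,012.50       803.6646     4,821.9875
  Σ                    859.4298     4,984.9921
P = 859.4298; Macaulay duration = 4,984.9921 / 859.4298 = 5.80035 half-year periods = 2.90017 years.
Modified duration = D_Mac / (1 + y) = 2.90017 / 1.03925 = 2.79064 years.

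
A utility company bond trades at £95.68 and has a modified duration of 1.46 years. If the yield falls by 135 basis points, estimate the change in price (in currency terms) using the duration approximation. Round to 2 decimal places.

+£1.89

Duration approximation: ΔP/P ≈ -D_mod · Δy = -1.46 × (-0.0135) = +0.019710.
ΔP ≈ 95.68 × (+0.019710) = +1.8858528.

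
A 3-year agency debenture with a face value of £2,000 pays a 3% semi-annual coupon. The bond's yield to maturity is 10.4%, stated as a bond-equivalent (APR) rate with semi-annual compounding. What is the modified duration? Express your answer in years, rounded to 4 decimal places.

Periodic yield y = 0.052. First find Macaulay duration:
  t   CF        PV=CF/(1+0.052)^t    t·PV
  1        30.00        28.5171        28.5171
  2        30.00        27.1075        54.2150
  3        30.00        25.7676        77.3028
  4        30.00        24.4939        97.9757
  5        30.00        23.2832       116.4160
  6     2,030.00     1,497.6199     8,985.7193
  Σ                  1,626.7892     9,360.1459
P = 1,626.7892; Macaulay duration = 9,360.1459 / 1,626.7892 = 5.75375 half-year periods = 2.87688 years.
Modified duration = D_Mac / (1 + y) = 2.87688 / 1.052 = 2.73467 years.

2.7347 years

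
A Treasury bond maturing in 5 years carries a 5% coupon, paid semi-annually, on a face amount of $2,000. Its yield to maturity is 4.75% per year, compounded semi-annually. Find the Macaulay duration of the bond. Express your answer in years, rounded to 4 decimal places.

4.4888 years

Periodic yield y = 0.02375. Discount each cash flow and weight by its period:
  t   CF        PV=CF/(1+0.02375)^t    t·PV
  1        50.00        48.8400        48.8400
  2        50.00        47.7070        95.4140
  3        50.00        46.6003       139.8008
  4        50.00        45.5192       182.0767
  5        50.00        44.4632       222.3159
  6        50.00        43.4317       260.5900
  7        50.00        42.4241       296.9687
  8        50.00        41.4399       331.5192
  9        50.00        40.4785       364.3068
  10    2,050.00     1,621.1183    16,211.1832
  Σ                  2,022.0222    18,153.0152
Price P = Σ PV = 2,022.0222.
Macaulay duration = Σ(t·PV) / P = 18,153.0152 / 2,022.0222 = 8.97765 half-year periods.
In years: 8.97765 / 2 = 4.48883 years.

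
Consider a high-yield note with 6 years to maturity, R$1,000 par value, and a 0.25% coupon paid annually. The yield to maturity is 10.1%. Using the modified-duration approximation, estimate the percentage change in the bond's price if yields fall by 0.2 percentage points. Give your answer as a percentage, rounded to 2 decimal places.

+1.08%

Periodic yield y = 0.101. Modified duration first:
  t   CF        PV=CF/(1+0.101)^t    t·PV
  1         2.50         2.2707         2.2707
  2         2.50         2.0624         4.1247
  3         2.50         1.8732         5.6195
  4         2.50         1.7013         6.8054
  5         2.50         1.5453         7.7263
  6     1,002.50       562.8083     3,376.8496
  Σ                    572.2611     3,403.3962
P = 572.2611; D_Mac = 5.94728 yrs; D_mod = 5.94728/(1+0.101) = 5.40171 yrs.
ΔP/P ≈ -D_mod · Δy = -5.40171 × (-0.002) = +0.010803 = +1.0803%.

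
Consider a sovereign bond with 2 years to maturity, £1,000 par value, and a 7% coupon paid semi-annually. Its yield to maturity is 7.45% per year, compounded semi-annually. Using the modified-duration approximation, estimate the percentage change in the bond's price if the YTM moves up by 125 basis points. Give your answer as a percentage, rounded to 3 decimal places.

Periodic yield y = 0.03725. Modified duration first:
  t   CF        PV=CF/(1+0.03725)^t    t·PV
  1        35.00        33.7431        33.7431
  2        35.00        32.5313        65.0626
  3        35.00        31.3630        94.0890
  4     1,035.00       894.1422     3,576.5687
  Σ                    991.7795     3,769.4633
P = 991.7795; D_Mac = 3.80071 half-year periods = 1.90035 yrs; D_mod = 1.90035/(1+0.03725) = 1.83211 yrs.
ΔP/P ≈ -D_mod · Δy = -1.83211 × (+0.0125) = -0.022901 = -2.2901%.

-2.290%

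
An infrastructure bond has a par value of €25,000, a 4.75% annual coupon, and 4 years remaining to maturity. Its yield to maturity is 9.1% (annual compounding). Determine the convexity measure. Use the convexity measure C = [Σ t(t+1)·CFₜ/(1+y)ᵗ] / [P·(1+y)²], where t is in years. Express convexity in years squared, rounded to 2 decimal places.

With y = 0.091:
  t   CF        PV=CF/(1+0.091)^t    t·PV        t(t+1)·PV
  1     1,187.50     1,088.4510     1,088.4510       2,176.9019
  2     1,187.50       997.6636     1,995.3272       5,985.9815
  3     1,187.50       914.4487     2,743.3462      10,973.3849
  4    26,187.50    18,483.9608    73,935.8431     369,679.2153
  Σ                 21,484.5240    79,762.9674     388,815.4836
P = 21,484.5240.
Convexity = Σ t(t+1)·PV / [P·(1+y)²] = 388,815.4836 / (21,484.5240 × 1.190281) = 15.20437.

15.20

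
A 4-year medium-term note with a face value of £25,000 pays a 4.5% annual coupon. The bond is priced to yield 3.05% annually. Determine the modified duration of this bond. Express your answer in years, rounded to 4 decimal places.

3.6451 years

Periodic yield y = 0.0305. First find Macaulay duration:
  t   CF        PV=CF/(1+0.0305)^t    t·PV
  1     1,125.00     1,091.7031     1,091.7031
  2     1,125.00     1,059.3916     2,118.7832
  3     1,125.00     1,028.0365     3,084.1095
  4    26,125.00    23,166.7075    92,666.8299
  Σ                 26,345.8386    98,961.4256
P = 26,345.8386; Macaulay duration = 98,961.4256 / 26,345.8386 = 3.75625 years.
Modified duration = D_Mac / (1 + y) = 3.75625 / 1.0305 = 3.64507 years.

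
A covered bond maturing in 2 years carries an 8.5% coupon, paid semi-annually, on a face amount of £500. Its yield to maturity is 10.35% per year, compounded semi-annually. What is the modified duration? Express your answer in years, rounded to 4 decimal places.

1.7863 years

Periodic yield y = 0.05175. First find Macaulay duration:
  t   CF        PV=CF/(1+0.05175)^t    t·PV
  1        21.25        20.2044        20.2044
  2        21.25        19.2103        38.4206
  3        21.25        18.2651        54.7952
  4       521.25       425.9866     1,703.9466
  Σ                    483.6664     1,817.3668
P = 483.6664; Macaulay duration = 1,817.3668 / 483.6664 = 3.75748 half-year periods = 1.87874 years.
Modified duration = D_Mac / (1 + y) = 1.87874 / 1.05175 = 1.78630 years.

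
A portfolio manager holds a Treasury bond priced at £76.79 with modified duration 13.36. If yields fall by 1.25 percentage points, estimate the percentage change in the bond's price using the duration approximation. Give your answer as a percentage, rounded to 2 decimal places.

+16.70%

Duration approximation: ΔP/P ≈ -D_mod · Δy = -13.36 × (-0.0125) = +0.167000.
As a percentage: +16.7000%.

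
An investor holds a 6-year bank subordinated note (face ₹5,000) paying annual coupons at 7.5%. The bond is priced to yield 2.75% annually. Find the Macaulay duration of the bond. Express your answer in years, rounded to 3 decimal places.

5.161 years

Periodic yield y = 0.0275. Discount each cash flow and weight by its year:
  t   CF        PV=CF/(1+0.0275)^t    t·PV
  1       375.00       364.9635       364.9635
  2       375.00       355.1956       710.3912
  3       375.00       345.6892     1,037.0675
  4       375.00       336.4372     1,345.7486
  5       375.00       327.4327     1,637.1637
  6     5,375.00     4,567.5939    27,405.5635
  Σ                  6,297.3121    32,500.8981
Price P = Σ PV = 6,297.3121.
Macaulay duration = Σ(t·PV) / P = 32,500.8981 / 6,297.3121 = 5.16107 years.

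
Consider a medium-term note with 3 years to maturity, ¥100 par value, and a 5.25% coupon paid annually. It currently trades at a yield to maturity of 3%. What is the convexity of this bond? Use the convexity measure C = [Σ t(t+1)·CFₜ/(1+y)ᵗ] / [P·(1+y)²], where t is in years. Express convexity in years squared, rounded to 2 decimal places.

10.60

With y = 0.03:
  t   CF        PV=CF/(1+0.03)^t    t·PV        t(t+1)·PV
  1         5.25         5.0971         5.0971          10.1942
  2         5.25         4.9486         9.8973          29.6918
  3       105.25        96.3187       288.9560       1,155.8239
  Σ                    106.3644       303.9503       1,195.7099
P = 106.3644.
Convexity = Σ t(t+1)·PV / [P·(1+y)²] = 1,195.7099 / (106.3644 × 1.060900) = 10.59632.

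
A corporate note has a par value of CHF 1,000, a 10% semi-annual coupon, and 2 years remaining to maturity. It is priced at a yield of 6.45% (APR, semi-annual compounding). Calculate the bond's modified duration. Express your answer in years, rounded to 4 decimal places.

1.8081 years

Periodic yield y = 0.03225. First find Macaulay duration:
  t   CF        PV=CF/(1+0.03225)^t    t·PV
  1        50.00        48.4379        48.4379
  2        50.00        46.9246        93.8491
  3        50.00        45.4585       136.3756
  4     1,050.00       924.8041     3,699.2163
  Σ                  1,065.6250     3,977.8789
P = 1,065.6250; Macaulay duration = 3,977.8789 / 1,065.6250 = 3.73291 half-year periods = 1.86645 years.
Modified duration = D_Mac / (1 + y) = 1.86645 / 1.03225 = 1.80814 years.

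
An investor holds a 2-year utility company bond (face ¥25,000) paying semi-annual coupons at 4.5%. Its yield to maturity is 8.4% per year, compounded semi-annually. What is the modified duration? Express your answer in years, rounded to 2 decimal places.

Periodic yield y = 0.042. First find Macaulay duration:
  t   CF        PV=CF/(1+0.042)^t    t·PV
  1       562.50       539.8273       539.8273
  2       562.50       518.0684     1,036.1368
  3       562.50       497.1865     1,491.5596
  4    25,562.50    21,683.6530    86,734.6122
  Σ                 23,238.7352    89,802.1358
P = 23,238.7352; Macaulay duration = 89,802.1358 / 23,238.7352 = 3.86433 half-year periods = 1.93216 years.
Modified duration = D_Mac / (1 + y) = 1.93216 / 1.042 = 1.85428 years.

1.85 years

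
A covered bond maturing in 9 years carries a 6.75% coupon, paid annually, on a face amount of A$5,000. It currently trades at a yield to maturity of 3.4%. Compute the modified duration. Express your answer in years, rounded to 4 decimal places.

7.0268 years

Periodic yield y = 0.034. First find Macaulay duration:
  t   CF        PV=CF/(1+0.034)^t    t·PV
  1       337.50       326.4023       326.4023
  2       337.50       315.6696       631.3391
  3       337.50       305.2897       915.8691
  4       337.50       295.2512     1,181.0047
  5       337.50       285.5427     1,427.7136
  6       337.50       276.1535     1,656.9210
  7       337.50       267.0730     1,869.5111
  8       337.50       258.2911     2,066.3289
  9     5,337.50     3,950.5089    35,554.5797
  Σ                  6,280.1819    45,629.6694
P = 6,280.1819; Macaulay duration = 45,629.6694 / 6,280.1819 = 7.26566 years.
Modified duration = D_Mac / (1 + y) = 7.26566 / 1.034 = 7.02675 years.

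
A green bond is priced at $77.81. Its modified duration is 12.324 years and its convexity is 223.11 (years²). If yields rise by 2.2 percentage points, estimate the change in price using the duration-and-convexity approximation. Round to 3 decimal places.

Duration effect: -D_mod·Δy = -12.324 × (+0.022) = -0.271128
Convexity effect: ½·C·(Δy)² = 0.5 × 223.11 × (0.022)² = +0.05399262
ΔP/P ≈ -0.271128 + 0.05399262 = -0.21713538
ΔP ≈ 77.81 × (-0.21713538) = -16.8953039178.

-$16.895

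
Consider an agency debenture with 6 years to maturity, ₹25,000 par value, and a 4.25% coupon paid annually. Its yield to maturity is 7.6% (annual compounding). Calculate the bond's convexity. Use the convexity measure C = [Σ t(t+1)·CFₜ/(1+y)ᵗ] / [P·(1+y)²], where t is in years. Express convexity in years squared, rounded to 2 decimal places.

31.18

With y = 0.076:
  t   CF        PV=CF/(1+0.076)^t    t·PV        t(t+1)·PV
  1     1,062.50       987.4535       987.4535       1,974.9071
  2     1,062.50       917.7077     1,835.4155       5,506.2465
  3     1,062.50       852.8882     2,558.6647      10,234.6588
  4     1,062.50       792.6471     3,170.5882      15,852.9412
  5     1,062.50       736.6608     3,683.3042      22,099.8251
  6    26,062.50    16,793.5474   100,761.2844     705,328.9907
  Σ                 21,080.9048   112,996.7105     760,997.5694
P = 21,080.9048.
Convexity = Σ t(t+1)·PV / [P·(1+y)²] = 760,997.5694 / (21,080.9048 × 1.157776) = 31.17952.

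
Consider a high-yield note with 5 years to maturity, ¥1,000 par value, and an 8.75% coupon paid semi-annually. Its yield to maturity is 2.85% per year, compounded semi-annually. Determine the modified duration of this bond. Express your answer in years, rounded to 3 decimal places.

4.206 years

Periodic yield y = 0.01425. First find Macaulay duration:
  t   CF        PV=CF/(1+0.01425)^t    t·PV
  1        43.75        43.1353        43.1353
  2        43.75        42.5293        85.0586
  3        43.75        41.9318       125.7953
  4        43.75        41.3426       165.3705
  5        43.75        40.7618       203.8088
  6        43.75        40.1891       241.1344
  7        43.75        39.6244       277.3710
  8        43.75        39.0677       312.5417
  9        43.75        38.5188       346.6693
  10    1,043.75       906.0378     9,060.3782
  Σ                  1,273.1386    10,861.2630
P = 1,273.1386; Macaulay duration = 10,861.2630 / 1,273.1386 = 8.53109 half-year periods = 4.26555 years.
Modified duration = D_Mac / (1 + y) = 4.26555 / 1.01425 = 4.20562 years.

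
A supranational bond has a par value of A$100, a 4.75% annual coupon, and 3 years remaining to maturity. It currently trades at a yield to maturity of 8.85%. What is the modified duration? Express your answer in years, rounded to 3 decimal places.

2.625 years

Periodic yield y = 0.0885. First find Macaulay duration:
  t   CF        PV=CF/(1+0.0885)^t    t·PV
  1         4.75         4.3638         4.3638
  2         4.75         4.0090         8.0180
  3       104.75        81.2211       243.6632
  Σ                     89.5939       256.0450
P = 89.5939; Macaulay duration = 256.0450 / 89.5939 = 2.85784 years.
Modified duration = D_Mac / (1 + y) = 2.85784 / 1.0885 = 2.62549 years.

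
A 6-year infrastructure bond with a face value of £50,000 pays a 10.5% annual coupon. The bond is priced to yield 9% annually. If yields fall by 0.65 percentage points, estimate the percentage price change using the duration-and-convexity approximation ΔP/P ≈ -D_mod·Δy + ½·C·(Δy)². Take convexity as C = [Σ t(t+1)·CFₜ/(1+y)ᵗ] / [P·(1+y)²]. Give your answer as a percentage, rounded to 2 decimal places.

+2.91%

With y = 0.09:
  t   CF        PV=CF/(1+0.09)^t    t·PV        t(t+1)·PV
  1     5,250.00     4,816.5138     4,816.5138       9,633.0275
  2     5,250.00     4,418.8200     8,837.6399      26,512.9198
  3     5,250.00     4,053.9633    12,161.8898      48,647.5592
  4     5,250.00     3,719.2324    14,876.9294      74,384.6472
  5     5,250.00     3,412.1398    17,060.6989     102,364.1933
  6    55,250.00    32,943.7698   197,662.6189   1,383,638.3320
  Σ                 53,364.4389   255,416.2907   1,645,180.6791
P = 53,364.4389; D_Mac = 4.78626 yrs; D_mod = 4.39107 yrs; C = 25.94828.
Duration effect: -4.39107 × (-0.0065) = +0.028542
Convexity effect: 0.5 × 25.94828 × (-0.0065)² = +0.0005482
ΔP/P ≈ +0.028542 + 0.0005482 = +0.029090 = +2.9090%.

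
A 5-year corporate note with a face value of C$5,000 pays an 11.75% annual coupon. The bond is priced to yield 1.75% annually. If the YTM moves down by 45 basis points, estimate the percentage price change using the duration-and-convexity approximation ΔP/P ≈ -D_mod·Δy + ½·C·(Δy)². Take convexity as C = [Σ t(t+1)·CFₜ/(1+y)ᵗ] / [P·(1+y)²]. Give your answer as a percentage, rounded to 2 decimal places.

+1.89%

With y = 0.0175:
  t   CF        PV=CF/(1+0.0175)^t    t·PV        t(t+1)·PV
  1       587.50       577.3956       577.3956       1,154.7912
  2       587.50       567.4649     1,134.9299       3,404.7896
  3       587.50       557.7051     1,673.1153       6,692.4612
  4       587.50       548.1131     2,192.4525      10,962.2624
  5     5,587.50     5,123.2488    25,616.2440     153,697.4639
  Σ                  7,373.9275    31,194.1372     175,911.7683
P = 7,373.9275; D_Mac = 4.23033 yrs; D_mod = 4.15757 yrs; C = 23.04237.
Duration effect: -4.15757 × (-0.0045) = +0.018709
Convexity effect: 0.5 × 23.04237 × (-0.0045)² = +0.0002333
ΔP/P ≈ +0.018709 + 0.0002333 = +0.018942 = +1.8942%.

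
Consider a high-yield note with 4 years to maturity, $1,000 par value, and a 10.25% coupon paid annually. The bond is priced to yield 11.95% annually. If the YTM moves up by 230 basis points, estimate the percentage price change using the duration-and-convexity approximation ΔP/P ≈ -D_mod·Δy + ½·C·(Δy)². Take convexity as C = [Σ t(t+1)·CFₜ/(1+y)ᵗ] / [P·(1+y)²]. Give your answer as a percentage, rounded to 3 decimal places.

-6.763%

With y = 0.1195:
  t   CF        PV=CF/(1+0.1195)^t    t·PV        t(t+1)·PV
  1       102.50        91.5587        91.5587         183.1175
  2       102.50        81.7854       163.5708         490.7123
  3       102.50        73.0553       219.1658         876.6633
  4     1,102.50       701.9113     2,807.6450      14,038.2251
  Σ                    948.3106     3,281.9403      15,588.7181
P = 948.3106; D_Mac = 3.46083 yrs; D_mod = 3.09141 yrs; C = 13.11631.
Duration effect: -3.09141 × (+0.023) = -0.071102
Convexity effect: 0.5 × 13.11631 × (0.023)² = +0.0034693
ΔP/P ≈ -0.071102 + 0.0034693 = -0.067633 = -6.7633%.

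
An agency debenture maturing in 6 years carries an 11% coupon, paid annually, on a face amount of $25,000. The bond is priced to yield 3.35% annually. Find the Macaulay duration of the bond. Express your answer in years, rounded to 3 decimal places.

Periodic yield y = 0.0335. Discount each cash flow and weight by its year:
  t   CF        PV=CF/(1+0.0335)^t    t·PV
  1     2,750.00     2,660.8612     2,660.8612
  2     2,750.00     2,574.6117     5,149.2233
  3     2,750.00     2,491.1579     7,473.4736
  4     2,750.00     2,410.4092     9,641.6367
  5     2,750.00     2,332.2779    11,661.3893
  6    27,750.00    22,771.9437   136,631.6623
  Σ                 35,241.2614   173,218.2463
Price P = Σ PV = 35,241.2614.
Macaulay duration = Σ(t·PV) / P = 173,218.2463 / 35,241.2614 = 4.91521 years.

4.915 years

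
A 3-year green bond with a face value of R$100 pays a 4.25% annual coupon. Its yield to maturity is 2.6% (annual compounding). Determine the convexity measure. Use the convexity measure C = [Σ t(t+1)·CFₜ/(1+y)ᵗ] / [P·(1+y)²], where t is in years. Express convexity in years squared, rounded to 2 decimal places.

10.80

With y = 0.026:
  t   CF        PV=CF/(1+0.026)^t    t·PV        t(t+1)·PV
  1         4.25         4.1423         4.1423           8.2846
  2         4.25         4.0373         8.0747          24.2240
  3       104.25        96.5237       289.5711       1,158.2845
  Σ                    104.7033       301.7881       1,190.7930
P = 104.7033.
Convexity = Σ t(t+1)·PV / [P·(1+y)²] = 1,190.7930 / (104.7033 × 1.052676) = 10.80391.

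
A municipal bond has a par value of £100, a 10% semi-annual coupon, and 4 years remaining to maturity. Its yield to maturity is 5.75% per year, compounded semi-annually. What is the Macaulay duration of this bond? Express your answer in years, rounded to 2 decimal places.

Periodic yield y = 0.02875. Discount each cash flow and weight by its period:
  t   CF        PV=CF/(1+0.02875)^t    t·PV
  1         5.00         4.8603         4.8603
  2         5.00         4.7244         9.4489
  3         5.00         4.5924        13.7772
  4         5.00         4.4641        17.8563
  5         5.00         4.3393        21.6966
  6         5.00         4.2180        25.3083
  7         5.00         4.1002        28.7011
  8       105.00        83.6971       669.5770
  Σ                    114.9958       791.2255
Price P = Σ PV = 114.9958.
Macaulay duration = Σ(t·PV) / P = 791.2255 / 114.9958 = 6.88047 half-year periods.
In years: 6.88047 / 2 = 3.44024 years.

3.44 years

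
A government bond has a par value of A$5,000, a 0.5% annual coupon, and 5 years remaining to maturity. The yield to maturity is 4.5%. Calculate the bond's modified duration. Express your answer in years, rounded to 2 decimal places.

Periodic yield y = 0.045. First find Macaulay duration:
  t   CF        PV=CF/(1+0.045)^t    t·PV
  1        25.00        23.9234        23.9234
  2        25.00        22.8932        45.7865
  3        25.00        21.9074        65.7222
  4        25.00        20.9640        83.8561
  5     5,025.00     4,032.3165    20,161.5825
  Σ                  4,122.0047    20,380.8709
P = 4,122.0047; Macaulay duration = 20,380.8709 / 4,122.0047 = 4.94441 years.
Modified duration = D_Mac / (1 + y) = 4.94441 / 1.045 = 4.73149 years.

4.73 years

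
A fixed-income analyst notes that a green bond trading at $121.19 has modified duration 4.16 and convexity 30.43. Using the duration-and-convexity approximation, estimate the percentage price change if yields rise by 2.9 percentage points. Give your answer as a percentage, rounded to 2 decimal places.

Duration effect: -D_mod·Δy = -4.16 × (+0.029) = -0.120640
Convexity effect: ½·C·(Δy)² = 0.5 × 30.43 × (0.029)² = +0.012795815
ΔP/P ≈ -0.120640 + 0.012795815 = -0.107844185
= -10.7844185%.

-10.78%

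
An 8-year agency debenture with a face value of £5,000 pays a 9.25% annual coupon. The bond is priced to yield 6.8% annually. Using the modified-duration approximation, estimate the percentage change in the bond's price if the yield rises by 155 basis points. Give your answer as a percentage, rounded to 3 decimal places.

-8.904%

Periodic yield y = 0.068. Modified duration first:
  t   CF        PV=CF/(1+0.068)^t    t·PV
  1       462.50       433.0524       433.0524
  2       462.50       405.4798       810.9596
  3       462.50       379.6627     1,138.9882
  4       462.50       355.4895     1,421.9578
  5       462.50       332.8553     1,664.2765
  6       462.50       311.6623     1,869.9736
  7       462.50       291.8186     2,042.7302
  8     5,462.50     3,227.1669    25,817.3353
  Σ                  5,737.1875    35,199.2737
P = 5,737.1875; D_Mac = 6.13528 yrs; D_mod = 6.13528/(1+0.068) = 5.74465 yrs.
ΔP/P ≈ -D_mod · Δy = -5.74465 × (+0.0155) = -0.089042 = -8.9042%.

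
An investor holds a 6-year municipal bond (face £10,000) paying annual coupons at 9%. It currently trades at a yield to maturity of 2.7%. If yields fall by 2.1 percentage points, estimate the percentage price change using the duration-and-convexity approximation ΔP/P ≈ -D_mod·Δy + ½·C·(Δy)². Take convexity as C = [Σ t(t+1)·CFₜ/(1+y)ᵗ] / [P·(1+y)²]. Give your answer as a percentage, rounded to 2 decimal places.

With y = 0.027:
  t   CF        PV=CF/(1+0.027)^t    t·PV        t(t+1)·PV
  1       900.00       876.3389       876.3389       1,752.6777
  2       900.00       853.2998     1,706.5995       5,119.7985
  3       900.00       830.8664     2,492.5991       9,970.3964
  4       900.00       809.0228     3,236.0910      16,180.4550
  5       900.00       787.7534     3,938.7670      23,632.6023
  6    10,900.00     9,289.7459    55,738.4756     390,169.3290
  Σ                 13,447.0271    67,988.8711     446,825.2590
P = 13,447.0271; D_Mac = 5.05605 yrs; D_mod = 4.92313 yrs; C = 31.50435.
Duration effect: -4.92313 × (-0.021) = +0.103386
Convexity effect: 0.5 × 31.50435 × (-0.021)² = +0.0069467
ΔP/P ≈ +0.103386 + 0.0069467 = +0.110332 = +11.0332%.

+11.03%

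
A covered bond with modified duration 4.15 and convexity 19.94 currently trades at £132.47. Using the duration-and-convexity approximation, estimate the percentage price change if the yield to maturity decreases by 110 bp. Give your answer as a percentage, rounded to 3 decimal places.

Duration effect: -D_mod·Δy = -4.15 × (-0.011) = +0.045650
Convexity effect: ½·C·(Δy)² = 0.5 × 19.94 × (-0.011)² = +0.00120637
ΔP/P ≈ +0.045650 + 0.00120637 = +0.04685637
= +4.685637%.

+4.686%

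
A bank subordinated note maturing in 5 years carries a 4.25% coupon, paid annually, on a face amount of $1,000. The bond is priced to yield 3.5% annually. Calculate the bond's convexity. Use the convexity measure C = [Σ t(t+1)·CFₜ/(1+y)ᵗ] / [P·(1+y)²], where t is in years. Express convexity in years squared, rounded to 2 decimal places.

With y = 0.035:
  t   CF        PV=CF/(1+0.035)^t    t·PV        t(t+1)·PV
  1        42.50        41.0628        41.0628          82.1256
  2        42.50        39.6742        79.3484         238.0452
  3        42.50        38.3326       114.9977         459.9908
  4        42.50        37.0363       148.1452         740.7259
  5     1,042.50       877.7570     4,388.7851      26,332.7108
  Σ                  1,033.8629     4,772.3392      27,853.5983
P = 1,033.8629.
Convexity = Σ t(t+1)·PV / [P·(1+y)²] = 27,853.5983 / (1,033.8629 × 1.071225) = 25.14998.

25.15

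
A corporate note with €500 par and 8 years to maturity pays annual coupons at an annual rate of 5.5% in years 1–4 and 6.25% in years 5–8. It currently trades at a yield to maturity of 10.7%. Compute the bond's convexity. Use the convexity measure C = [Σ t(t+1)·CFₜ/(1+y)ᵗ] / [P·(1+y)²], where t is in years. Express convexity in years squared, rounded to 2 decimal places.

With y = 0.107:
  t   CF        PV=CF/(1+0.107)^t    t·PV        t(t+1)·PV
  1        27.50        24.8419        24.8419          49.6838
  2        27.50        22.4408        44.8815         134.6445
  3        27.50        20.2717        60.8151         243.2602
  4        27.50        18.3123        73.2491         366.2454
  5        31.25        18.7980        93.9901         563.9404
  6        31.25        16.9810       101.8862         713.2037
  7        31.25        15.3397       107.3779         859.0228
  8       531.25       235.5689     1,884.5513      16,960.9617
  Σ                    372.5543     2,391.5930      19,890.9625
P = 372.5543.
Convexity = Σ t(t+1)·PV / [P·(1+y)²] = 19,890.9625 / (372.5543 × 1.225449) = 43.56834.

43.57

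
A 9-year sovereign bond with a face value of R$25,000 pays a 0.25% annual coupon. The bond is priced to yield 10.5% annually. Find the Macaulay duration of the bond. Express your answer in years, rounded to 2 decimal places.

Periodic yield y = 0.105. Discount each cash flow and weight by its year:
  t   CF        PV=CF/(1+0.105)^t    t·PV
  1        62.50        56.5611        56.5611
  2        62.50        51.1865       102.3730
  3        62.50        46.3226       138.9679
  4        62.50        41.9209       167.6837
  5        62.50        37.9375       189.6875
  6        62.50        34.3326       205.9954
  7        62.50        31.0702       217.4914
  8        62.50        28.1178       224.9426
  9    25,062.50    10,203.8458    91,834.6124
  Σ                 10,531.2951    93,138.3150
Price P = Σ PV = 10,531.2951.
Macaulay duration = Σ(t·PV) / P = 93,138.3150 / 10,531.2951 = 8.84396 years.

8.84 years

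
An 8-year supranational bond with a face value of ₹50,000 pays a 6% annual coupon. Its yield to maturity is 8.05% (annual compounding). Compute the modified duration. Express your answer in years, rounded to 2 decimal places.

Periodic yield y = 0.0805. First find Macaulay duration:
  t   CF        PV=CF/(1+0.0805)^t    t·PV
  1     3,000.00     2,776.4924     2,776.4924
  2     3,000.00     2,569.6366     5,139.2732
  3     3,000.00     2,378.1921     7,134.5764
  4     3,000.00     2,201.0108     8,804.0431
  5     3,000.00     2,037.0299    10,185.1494
  6     3,000.00     1,885.2660    11,311.5958
  7     3,000.00     1,744.8089    12,213.6620
  8    53,000.00    28,528.4187   228,227.3496
  Σ                 44,120.8553   285,792.1419
P = 44,120.8553; Macaulay duration = 285,792.1419 / 44,120.8553 = 6.47748 years.
Modified duration = D_Mac / (1 + y) = 6.47748 / 1.0805 = 5.99490 years.

5.99 years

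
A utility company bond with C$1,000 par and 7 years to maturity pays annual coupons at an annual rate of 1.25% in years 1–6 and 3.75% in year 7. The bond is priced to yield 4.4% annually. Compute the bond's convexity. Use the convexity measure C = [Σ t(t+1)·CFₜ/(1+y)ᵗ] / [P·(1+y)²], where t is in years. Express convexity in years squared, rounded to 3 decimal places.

With y = 0.044:
  t   CF        PV=CF/(1+0.044)^t    t·PV        t(t+1)·PV
  1        12.50        11.9732        11.9732          23.9464
  2        12.50        11.4686        22.9371          68.8114
  3        12.50        10.9852        32.9556         131.8226
  4        12.50        10.5222        42.0889         210.4447
  5        12.50        10.0788        50.3938         302.3631
  6        12.50         9.6540        57.9240         405.4677
  7     1,037.50       767.5110     5,372.5771      42,980.6166
  Σ                    832.1930     5,590.8498      44,123.4725
P = 832.1930.
Convexity = Σ t(t+1)·PV / [P·(1+y)²] = 44,123.4725 / (832.1930 × 1.089936) = 48.64572.

48.646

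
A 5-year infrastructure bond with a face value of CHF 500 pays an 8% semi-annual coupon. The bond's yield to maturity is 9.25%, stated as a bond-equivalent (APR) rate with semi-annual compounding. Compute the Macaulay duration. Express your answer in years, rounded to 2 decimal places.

Periodic yield y = 0.04625. Discount each cash flow and weight by its period:
  t   CF        PV=CF/(1+0.04625)^t    t·PV
  1        20.00        19.1159        19.1159
  2        20.00        18.2709        36.5417
  3        20.00        17.4632        52.3896
  4        20.00        16.6912        66.7649
  5        20.00        15.9534        79.7669
  6        20.00        15.2482        91.4889
  7        20.00        14.5741       102.0187
  8        20.00        13.9298       111.4387
  9        20.00        13.3141       119.8266
  10      520.00       330.8633     3,308.6333
  Σ                    475.4240     3,987.9852
Price P = Σ PV = 475.4240.
Macaulay duration = Σ(t·PV) / P = 3,987.9852 / 475.4240 = 8.38827 half-year periods.
In years: 8.38827 / 2 = 4.19414 years.

4.19 years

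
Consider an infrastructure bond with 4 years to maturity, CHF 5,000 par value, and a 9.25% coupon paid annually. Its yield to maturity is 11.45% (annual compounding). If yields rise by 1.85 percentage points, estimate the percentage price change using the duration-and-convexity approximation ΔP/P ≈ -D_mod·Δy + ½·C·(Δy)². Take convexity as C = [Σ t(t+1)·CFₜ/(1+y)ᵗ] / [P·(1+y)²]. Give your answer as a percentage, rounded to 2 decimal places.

With y = 0.1145:
  t   CF        PV=CF/(1+0.1145)^t    t·PV        t(t+1)·PV
  1       462.50       414.9843       414.9843         829.9686
  2       462.50       372.3502       744.7004       2,234.1012
  3       462.50       334.0962     1,002.2886       4,009.1542
  4     5,462.50     3,540.5535    14,162.2139      70,811.0696
  Σ                  4,661.9842    16,324.1872      77,884.2936
P = 4,661.9842; D_Mac = 3.50155 yrs; D_mod = 3.14182 yrs; C = 13.44990.
Duration effect: -3.14182 × (+0.0185) = -0.058124
Convexity effect: 0.5 × 13.44990 × (0.0185)² = +0.0023016
ΔP/P ≈ -0.058124 + 0.0023016 = -0.055822 = -5.5822%.

-5.58%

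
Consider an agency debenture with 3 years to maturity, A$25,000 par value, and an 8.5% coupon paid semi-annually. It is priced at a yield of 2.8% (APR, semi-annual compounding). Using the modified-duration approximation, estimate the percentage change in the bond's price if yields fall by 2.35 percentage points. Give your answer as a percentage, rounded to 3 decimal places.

+6.338%

Periodic yield y = 0.014. Modified duration first:
  t   CF        PV=CF/(1+0.014)^t    t·PV
  1     1,062.50     1,047.8304     1,047.8304
  2     1,062.50     1,033.3633     2,066.7266
  3     1,062.50     1,019.0959     3,057.2878
  4     1,062.50     1,005.0256     4,020.1023
  5     1,062.50       991.1495     4,955.7475
  6    26,062.50    23,976.6411   143,859.8465
  Σ                 29,073.1058   159,007.5412
P = 29,073.1058; D_Mac = 5.46923 half-year periods = 2.73462 yrs; D_mod = 2.73462/(1+0.014) = 2.69686 yrs.
ΔP/P ≈ -D_mod · Δy = -2.69686 × (-0.0235) = +0.063376 = +6.3376%.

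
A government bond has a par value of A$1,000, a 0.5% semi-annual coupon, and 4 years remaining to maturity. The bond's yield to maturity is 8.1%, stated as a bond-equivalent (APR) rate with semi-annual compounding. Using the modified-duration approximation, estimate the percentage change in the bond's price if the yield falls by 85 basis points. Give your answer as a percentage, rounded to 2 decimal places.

+3.23%

Periodic yield y = 0.0405. Modified duration first:
  t   CF        PV=CF/(1+0.0405)^t    t·PV
  1         2.50         2.4027         2.4027
  2         2.50         2.3092         4.6183
  3         2.50         2.2193         6.6579
  4         2.50         2.1329         8.5316
  5         2.50         2.0499        10.2494
  6         2.50         1.9701        11.8206
  7         2.50         1.8934        13.2539
  8     1,002.50       729.7056     5,837.6451
  Σ                    744.6831     5,895.1796
P = 744.6831; D_Mac = 7.91636 half-year periods = 3.95818 yrs; D_mod = 3.95818/(1+0.0405) = 3.80411 yrs.
ΔP/P ≈ -D_mod · Δy = -3.80411 × (-0.0085) = +0.032335 = +3.2335%.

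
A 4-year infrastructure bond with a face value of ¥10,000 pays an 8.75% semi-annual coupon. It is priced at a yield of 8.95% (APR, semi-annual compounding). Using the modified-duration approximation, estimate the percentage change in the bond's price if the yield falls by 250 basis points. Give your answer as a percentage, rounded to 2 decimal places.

Periodic yield y = 0.04475. Modified duration first:
  t   CF        PV=CF/(1+0.04475)^t    t·PV
  1       437.50       418.7605       418.7605
  2       437.50       400.8236       801.6472
  3       437.50       383.6550     1,150.9651
  4       437.50       367.2219     1,468.8875
  5       437.50       351.4926     1,757.4629
  6       437.50       336.4370     2,018.6221
  7       437.50       322.0263     2,254.1844
  8    10,437.50     7,353.5568    58,828.4542
  Σ                  9,933.9737    68,698.9839
P = 9,933.9737; D_Mac = 6.91556 half-year periods = 3.45778 yrs; D_mod = 3.45778/(1+0.04475) = 3.30967 yrs.
ΔP/P ≈ -D_mod · Δy = -3.30967 × (-0.025) = +0.082742 = +8.2742%.

+8.27%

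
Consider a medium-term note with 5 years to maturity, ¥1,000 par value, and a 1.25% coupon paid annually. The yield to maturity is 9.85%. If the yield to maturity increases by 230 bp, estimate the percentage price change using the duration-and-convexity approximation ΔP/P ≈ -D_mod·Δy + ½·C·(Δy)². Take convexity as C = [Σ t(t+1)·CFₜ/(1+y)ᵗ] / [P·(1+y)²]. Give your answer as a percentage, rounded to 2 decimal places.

With y = 0.0985:
  t   CF        PV=CF/(1+0.0985)^t    t·PV        t(t+1)·PV
  1        12.50        11.3792        11.3792          22.7583
  2        12.50        10.3588        20.7176          62.1529
  3        12.50         9.4300        28.2899         113.1595
  4        12.50         8.5844        34.3376         171.6879
  5     1,012.50       632.9869     3,164.9345      18,989.6072
  Σ                    672.7392     3,259.6588      19,359.3658
P = 672.7392; D_Mac = 4.84535 yrs; D_mod = 4.41088 yrs; C = 23.84758.
Duration effect: -4.41088 × (+0.023) = -0.101450
Convexity effect: 0.5 × 23.84758 × (0.023)² = +0.0063077
ΔP/P ≈ -0.101450 + 0.0063077 = -0.095143 = -9.5143%.

-9.51%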